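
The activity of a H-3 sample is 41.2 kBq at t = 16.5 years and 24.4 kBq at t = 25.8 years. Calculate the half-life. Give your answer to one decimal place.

Over Δt = 25.8 − 16.5 = 9.3 years, the level fell by a factor of 41.2/24.4 ≈ 1.6885.
n = log₂(1.6885) ≈ 0.75576 half-lives, so t½ = 9.3/0.75576 ≈ 12.305 years.

12.3 years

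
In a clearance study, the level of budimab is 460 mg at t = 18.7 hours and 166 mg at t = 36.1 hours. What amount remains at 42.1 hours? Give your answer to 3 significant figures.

Over Δt = 36.1 − 18.7 = 17.4 hours, the level fell by a factor of 460/166 ≈ 2.7711.
n = log₂(2.7711) ≈ 1.4705 half-lives, so t½ = 17.4/1.4705 ≈ 11.833 hours.
From t = 36.1 to t = 42.1: 166 × (1/2)^((42.1−36.1)/11.833) ≈ 116.81 mg.

117 mg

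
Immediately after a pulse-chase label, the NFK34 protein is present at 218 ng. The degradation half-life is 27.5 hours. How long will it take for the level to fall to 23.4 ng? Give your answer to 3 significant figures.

Fraction remaining = 23.4/218 ≈ 0.10734.
n = log₂(218/23.4) = ln(9.3162)/ln 2 ≈ 3.2197 half-lives.
t = n × t½ = 3.2197 × 27.5 ≈ 88.543 hours.

88.5 hours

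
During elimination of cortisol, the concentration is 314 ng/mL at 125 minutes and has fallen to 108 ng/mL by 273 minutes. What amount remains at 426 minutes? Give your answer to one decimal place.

35.8 ng/mL

Over Δt = 273 − 125 = 148 minutes, the level fell by a factor of 314/108 ≈ 2.9074.
n = log₂(2.9074) ≈ 1.5397 half-lives, so t½ = 148/1.5397 ≈ 96.121 minutes.
From t = 273 to t = 426: 108 × (1/2)^((426−273)/96.121) ≈ 35.831 ng/mL.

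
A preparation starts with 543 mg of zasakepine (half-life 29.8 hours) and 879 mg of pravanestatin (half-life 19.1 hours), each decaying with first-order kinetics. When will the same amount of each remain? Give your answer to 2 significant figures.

Set 543·(1/2)^(t/29.8) = 879·(1/2)^(t/19.1).
Taking log₂: log₂(543/879) = t·(1/29.8 − 1/19.1).
log₂(0.61775) = -0.69491; 1/29.8 − 1/19.1 = -0.018799.
t = -0.69491 / -0.018799 ≈ 36.965 hours.

37 hours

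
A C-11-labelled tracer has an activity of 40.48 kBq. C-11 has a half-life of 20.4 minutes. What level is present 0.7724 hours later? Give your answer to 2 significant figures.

8.4 kBq

Convert the elapsed time: 0.7724 hours = 46.344 minutes.
Number of half-lives: n = 46.344/20.4 ≈ 2.2718.
Remaining = 40.48 × (1/2)^2.2718 = 40.48 × 0.20708 ≈ 8.3825 kBq.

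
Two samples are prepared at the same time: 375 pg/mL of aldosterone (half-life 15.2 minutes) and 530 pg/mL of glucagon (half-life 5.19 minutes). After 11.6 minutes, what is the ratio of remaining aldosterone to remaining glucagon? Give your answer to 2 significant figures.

2.0

aldosterone: 375 × (1/2)^(11.6/15.2) = 375 × (1/2)^0.76316 ≈ 220.95 pg/mL.
glucagon: 530 × (1/2)^(11.6/5.19) = 530 × (1/2)^2.2351 ≈ 112.58 pg/mL.
Ratio ≈ 220.95 / 112.58 ≈ 1.9627.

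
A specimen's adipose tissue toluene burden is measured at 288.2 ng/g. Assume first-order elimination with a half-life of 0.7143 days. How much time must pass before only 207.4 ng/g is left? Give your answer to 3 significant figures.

0.339 days

Fraction remaining = 207.4/288.2 ≈ 0.71964.
n = log₂(288.2/207.4) = ln(1.3896)/ln 2 ≈ 0.47465 half-lives.
t = n × t½ = 0.47465 × 0.7143 ≈ 0.33905 days.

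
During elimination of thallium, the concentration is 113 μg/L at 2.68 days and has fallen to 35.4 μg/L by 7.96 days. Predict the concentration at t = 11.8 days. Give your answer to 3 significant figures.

Over Δt = 7.96 − 2.68 = 5.28 days, the level fell by a factor of 113/35.4 ≈ 3.1921.
n = log₂(3.1921) ≈ 1.6745 half-lives, so t½ = 5.28/1.6745 ≈ 3.1532 days.
From t = 7.96 to t = 11.8: 35.4 × (1/2)^((11.8−7.96)/3.1532) ≈ 15.22 μg/L.

15.2 μg/L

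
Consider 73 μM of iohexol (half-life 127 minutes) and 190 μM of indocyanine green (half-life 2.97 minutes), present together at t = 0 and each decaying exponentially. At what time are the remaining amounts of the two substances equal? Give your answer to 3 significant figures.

Set 73·(1/2)^(t/127) = 190·(1/2)^(t/2.97).
Taking log₂: log₂(73/190) = t·(1/127 − 1/2.97).
log₂(0.38421) = -1.38; 1/127 − 1/2.97 = -0.32883.
t = -1.38 / -0.32883 ≈ 4.1968 minutes.

4.20 minutes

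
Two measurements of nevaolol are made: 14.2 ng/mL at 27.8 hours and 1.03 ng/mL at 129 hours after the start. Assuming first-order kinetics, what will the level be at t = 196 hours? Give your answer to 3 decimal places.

Over Δt = 129 − 27.8 = 101.2 hours, the level fell by a factor of 14.2/1.03 ≈ 13.786.
n = log₂(13.786) ≈ 3.7852 half-lives, so t½ = 101.2/3.7852 ≈ 26.736 hours.
From t = 129 to t = 196: 1.03 × (1/2)^((196−129)/26.736) ≈ 0.18132 ng/mL.

0.181 ng/mL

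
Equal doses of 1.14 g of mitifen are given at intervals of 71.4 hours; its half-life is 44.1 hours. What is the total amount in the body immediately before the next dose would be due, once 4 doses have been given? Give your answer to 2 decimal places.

The 4 doses were given 285.6, 214.2, 142.8, 71.4 hours ago.
Total = 1.14·(1/2)^(285.6/44.1) + 1.14·(1/2)^(214.2/44.1) + 1.14·(1/2)^(142.8/44.1) + 1.14·(1/2)^(71.4/44.1)
      = 0.012805 + 0.039333 + 0.12082 + 0.37113 ≈ 0.54409 g.

0.54 g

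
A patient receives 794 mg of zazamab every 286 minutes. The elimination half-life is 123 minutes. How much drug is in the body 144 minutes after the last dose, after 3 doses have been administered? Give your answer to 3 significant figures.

437 mg

The 3 doses were given 716, 430, 144 minutes ago.
Total = 794·(1/2)^(716/123) + 794·(1/2)^(430/123) + 794·(1/2)^(144/123)
      = 14.044 + 70.378 + 352.69 ≈ 437.11 mg.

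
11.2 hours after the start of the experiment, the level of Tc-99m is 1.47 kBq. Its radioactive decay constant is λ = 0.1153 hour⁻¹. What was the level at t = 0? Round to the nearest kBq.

5 kBq

t½ = ln 2 / λ = 0.69315 / 0.1153 ≈ 6.0117 hours.
Number of half-lives elapsed: n = 11.2/6.0117 ≈ 1.863.
A₀ = A × 2^n = 1.47 × 2^1.863 = 1.47 × 3.6377 ≈ 5.3475 kBq.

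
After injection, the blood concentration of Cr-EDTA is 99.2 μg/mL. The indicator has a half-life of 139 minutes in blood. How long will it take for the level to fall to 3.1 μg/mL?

3.1/99.2 = 1/32, so 5 half-lives have elapsed.
t = 5 × 139 = 695 minutes.

695 minutes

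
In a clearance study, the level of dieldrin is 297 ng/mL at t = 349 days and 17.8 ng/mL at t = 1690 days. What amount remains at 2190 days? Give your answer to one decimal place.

Over Δt = 1690 − 349 = 1341 days, the level fell by a factor of 297/17.8 ≈ 16.685.
n = log₂(16.685) ≈ 4.0605 half-lives, so t½ = 1341/4.0605 ≈ 330.25 days.
From t = 1690 to t = 2190: 17.8 × (1/2)^((2190−1690)/330.25) ≈ 6.2325 ng/mL.

6.2 ng/mL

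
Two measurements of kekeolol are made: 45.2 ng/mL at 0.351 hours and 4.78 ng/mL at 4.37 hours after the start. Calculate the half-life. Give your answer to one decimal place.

Over Δt = 4.37 − 0.351 = 4.019 hours, the level fell by a factor of 45.2/4.78 ≈ 9.4561.
n = log₂(9.4561) ≈ 3.2412 half-lives, so t½ = 4.019/3.2412 ≈ 1.24 hours.

1.2 hours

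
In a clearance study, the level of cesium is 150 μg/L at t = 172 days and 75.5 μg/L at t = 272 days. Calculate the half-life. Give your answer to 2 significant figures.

100 days

Over Δt = 272 − 172 = 100 days, the level fell by a factor of 150/75.5 ≈ 1.9868.
n = log₂(1.9868) ≈ 0.99041 half-lives, so t½ = 100/0.99041 ≈ 100.97 days.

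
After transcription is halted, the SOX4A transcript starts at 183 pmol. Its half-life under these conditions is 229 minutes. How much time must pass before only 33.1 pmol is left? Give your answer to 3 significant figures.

Fraction remaining = 33.1/183 ≈ 0.18087.
n = log₂(183/33.1) = ln(5.5287)/ln 2 ≈ 2.4669 half-lives.
t = n × t½ = 2.4669 × 229 ≈ 564.93 minutes.

565 minutes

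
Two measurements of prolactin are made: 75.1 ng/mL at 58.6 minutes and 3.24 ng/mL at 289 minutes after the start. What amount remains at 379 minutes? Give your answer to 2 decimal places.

0.95 ng/mL

Over Δt = 289 − 58.6 = 230.4 minutes, the level fell by a factor of 75.1/3.24 ≈ 23.179.
n = log₂(23.179) ≈ 4.5347 half-lives, so t½ = 230.4/4.5347 ≈ 50.808 minutes.
From t = 289 to t = 379: 3.24 × (1/2)^((379−289)/50.808) ≈ 0.94908 ng/mL.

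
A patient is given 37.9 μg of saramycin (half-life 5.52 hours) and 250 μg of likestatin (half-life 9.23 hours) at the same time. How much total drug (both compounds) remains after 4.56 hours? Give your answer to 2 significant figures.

saramycin: 37.9 × (1/2)^(4.56/5.52) = 37.9 × (1/2)^0.82609 ≈ 21.378 μg.
likestatin: 250 × (1/2)^(4.56/9.23) = 250 × (1/2)^0.49404 ≈ 177.51 μg.
Total = 21.378 + 177.51 ≈ 198.89 μg.

200 μg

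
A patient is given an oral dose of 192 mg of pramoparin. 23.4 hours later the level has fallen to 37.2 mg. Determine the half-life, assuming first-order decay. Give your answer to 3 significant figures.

9.88 hours

A/A₀ = 37.2/192 ≈ 0.19375.
n = log₂(5.1613) ≈ 2.3677 half-lives elapsed in 23.4 hours.
t½ = 23.4/2.3677 ≈ 9.8829 hours.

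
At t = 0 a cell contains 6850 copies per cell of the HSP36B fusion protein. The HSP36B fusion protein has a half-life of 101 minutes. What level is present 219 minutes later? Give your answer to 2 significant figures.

1500 copies per cell

Number of half-lives: n = 219/101 ≈ 2.1683.
Remaining = 6850 × (1/2)^2.1683 = 6850 × 0.22247 ≈ 1523.9 copies per cell.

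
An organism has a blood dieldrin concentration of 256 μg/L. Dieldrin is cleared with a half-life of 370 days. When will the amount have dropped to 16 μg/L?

1480 days

16/256 = 1/16, so 4 half-lives have elapsed.
t = 4 × 370 = 1480 days.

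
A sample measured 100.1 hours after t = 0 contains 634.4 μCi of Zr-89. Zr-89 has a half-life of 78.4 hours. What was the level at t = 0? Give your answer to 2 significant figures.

1500 μCi

Number of half-lives elapsed: n = 100.1/78.4 ≈ 1.2768.
A₀ = A × 2^n = 634.4 × 2^1.2768 = 634.4 × 2.423 ≈ 1537.1 μCi.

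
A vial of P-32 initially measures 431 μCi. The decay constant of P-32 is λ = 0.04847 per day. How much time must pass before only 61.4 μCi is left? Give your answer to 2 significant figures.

t½ = ln 2 / λ = 0.69315 / 0.04847 ≈ 14.301 days.
Fraction remaining = 61.4/431 ≈ 0.14246.
n = log₂(431/61.4) = ln(7.0195)/ln 2 ≈ 2.8114 half-lives.
t = n × t½ = 2.8114 × 14.301 ≈ 40.204 days.

40 days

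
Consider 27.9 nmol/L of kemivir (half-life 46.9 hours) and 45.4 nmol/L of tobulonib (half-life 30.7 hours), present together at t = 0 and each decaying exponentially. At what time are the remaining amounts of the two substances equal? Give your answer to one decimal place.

62.4 hours

Set 27.9·(1/2)^(t/46.9) = 45.4·(1/2)^(t/30.7).
Taking log₂: log₂(27.9/45.4) = t·(1/46.9 − 1/30.7).
log₂(0.61454) = -0.70243; 1/46.9 − 1/30.7 = -0.011251.
t = -0.70243 / -0.011251 ≈ 62.431 hours.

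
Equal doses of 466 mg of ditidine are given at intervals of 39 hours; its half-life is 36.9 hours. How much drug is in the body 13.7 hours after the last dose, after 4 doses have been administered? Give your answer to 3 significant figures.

657 mg

The 4 doses were given 130.7, 91.7, 52.7, 13.7 hours ago.
Total = 466·(1/2)^(130.7/36.9) + 466·(1/2)^(91.7/36.9) + 466·(1/2)^(52.7/36.9) + 466·(1/2)^(13.7/36.9)
      = 40.007 + 83.233 + 173.16 + 360.26 ≈ 656.67 mg.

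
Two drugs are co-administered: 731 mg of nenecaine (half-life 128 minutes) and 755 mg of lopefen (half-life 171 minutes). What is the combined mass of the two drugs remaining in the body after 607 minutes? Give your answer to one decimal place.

nenecaine: 731 × (1/2)^(607/128) = 731 × (1/2)^4.7422 ≈ 27.313 mg.
lopefen: 755 × (1/2)^(607/171) = 755 × (1/2)^3.5497 ≈ 64.473 mg.
Total = 27.313 + 64.473 ≈ 91.787 mg.

91.8 mg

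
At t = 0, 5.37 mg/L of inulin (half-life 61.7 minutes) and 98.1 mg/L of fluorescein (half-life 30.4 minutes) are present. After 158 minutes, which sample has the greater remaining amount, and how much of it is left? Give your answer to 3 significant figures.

fluorescein, 2.67 mg/L

inulin: 5.37 × (1/2)^2.5608 ≈ 0.91013 mg/L.
fluorescein: 98.1 × (1/2)^5.1974 ≈ 2.6737 mg/L.
Fluorescein has more remaining, at ≈ 2.6737 mg/L.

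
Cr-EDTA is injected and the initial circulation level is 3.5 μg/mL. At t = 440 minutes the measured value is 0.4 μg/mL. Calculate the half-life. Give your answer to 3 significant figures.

141 minutes

A/A₀ = 0.4/3.5 ≈ 0.11429.
n = log₂(8.75) ≈ 3.1293 half-lives elapsed in 440 minutes.
t½ = 440/3.1293 ≈ 140.61 minutes.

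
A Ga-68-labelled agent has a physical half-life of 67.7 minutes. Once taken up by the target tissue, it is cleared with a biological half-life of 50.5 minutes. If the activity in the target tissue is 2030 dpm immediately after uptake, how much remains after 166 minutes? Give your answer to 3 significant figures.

38.0 dpm

1/t_eff = 1/t_phys + 1/t_biol = 1/67.7 + 1/50.5 = 0.034573 per minute.
t_eff = 67.7 × 50.5 / (67.7 + 50.5) ≈ 28.924 minutes.
Remaining = 2030 × (1/2)^(166/28.924) = 2030 × (1/2)^5.7391 ≈ 38.006 dpm.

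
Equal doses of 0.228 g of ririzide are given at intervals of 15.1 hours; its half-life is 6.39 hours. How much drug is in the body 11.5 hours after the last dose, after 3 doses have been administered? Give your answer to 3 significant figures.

The 3 doses were given 41.7, 26.6, 11.5 hours ago.
Total = 0.228·(1/2)^(41.7/6.39) + 0.228·(1/2)^(26.6/6.39) + 0.228·(1/2)^(11.5/6.39)
      = 0.0024744 + 0.01273 + 0.06549 ≈ 0.080694 g.

0.0807 g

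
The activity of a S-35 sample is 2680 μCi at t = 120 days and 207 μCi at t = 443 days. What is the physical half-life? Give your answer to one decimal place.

87.4 days

Over Δt = 443 − 120 = 323 days, the level fell by a factor of 2680/207 ≈ 12.947.
n = log₂(12.947) ≈ 3.6945 half-lives, so t½ = 323/3.6945 ≈ 87.427 days.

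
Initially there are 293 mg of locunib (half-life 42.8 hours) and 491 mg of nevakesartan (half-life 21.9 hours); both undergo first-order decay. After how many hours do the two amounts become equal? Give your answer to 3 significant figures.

33.4 hours

Set 293·(1/2)^(t/42.8) = 491·(1/2)^(t/21.9).
Taking log₂: log₂(293/491) = t·(1/42.8 − 1/21.9).
log₂(0.59674) = -0.74482; 1/42.8 − 1/21.9 = -0.022298.
t = -0.74482 / -0.022298 ≈ 33.404 hours.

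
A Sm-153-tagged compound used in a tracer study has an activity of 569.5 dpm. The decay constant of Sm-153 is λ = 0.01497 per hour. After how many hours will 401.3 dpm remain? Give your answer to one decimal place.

23.4 hours

t½ = ln 2 / λ = 0.69315 / 0.01497 ≈ 46.302 hours.
Fraction remaining = 401.3/569.5 ≈ 0.70465.
n = log₂(569.5/401.3) = ln(1.4191)/ln 2 ≈ 0.50501 half-lives.
t = n × t½ = 0.50501 × 46.302 ≈ 23.383 hours.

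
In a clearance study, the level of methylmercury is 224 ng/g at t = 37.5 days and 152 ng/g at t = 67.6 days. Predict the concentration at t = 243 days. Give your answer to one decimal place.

15.9 ng/g

Over Δt = 67.6 − 37.5 = 30.1 days, the level fell by a factor of 224/152 ≈ 1.4737.
n = log₂(1.4737) ≈ 0.55943 half-lives, so t½ = 30.1/0.55943 ≈ 53.805 days.
From t = 67.6 to t = 243: 152 × (1/2)^((243−67.6)/53.805) ≈ 15.868 ng/g.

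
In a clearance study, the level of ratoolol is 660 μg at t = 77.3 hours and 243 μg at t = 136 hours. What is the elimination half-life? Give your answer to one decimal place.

Over Δt = 136 − 77.3 = 58.7 hours, the level fell by a factor of 660/243 ≈ 2.716.
n = log₂(2.716) ≈ 1.4415 half-lives, so t½ = 58.7/1.4415 ≈ 40.721 hours.

40.7 hours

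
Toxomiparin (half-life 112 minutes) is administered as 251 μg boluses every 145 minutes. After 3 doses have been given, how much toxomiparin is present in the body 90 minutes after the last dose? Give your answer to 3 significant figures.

226 μg

The 3 doses were given 380, 235, 90 minutes ago.
Total = 251·(1/2)^(380/112) + 251·(1/2)^(235/112) + 251·(1/2)^(90/112)
      = 23.896 + 58.62 + 143.81 ≈ 226.32 μg.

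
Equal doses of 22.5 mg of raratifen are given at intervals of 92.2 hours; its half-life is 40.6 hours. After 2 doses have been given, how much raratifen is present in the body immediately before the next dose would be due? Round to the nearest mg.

The 2 doses were given 184.4, 92.2 hours ago.
Total = 22.5·(1/2)^(184.4/40.6) + 22.5·(1/2)^(92.2/40.6)
      = 0.96592 + 4.6619 ≈ 5.6278 mg.

6 mg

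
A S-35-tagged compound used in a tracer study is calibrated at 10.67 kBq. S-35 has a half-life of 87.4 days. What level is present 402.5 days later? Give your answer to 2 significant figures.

Number of half-lives: n = 402.5/87.4 ≈ 4.6053.
Remaining = 10.67 × (1/2)^4.6053 = 10.67 × 0.041084 ≈ 0.43837 kBq.

0.44 kBq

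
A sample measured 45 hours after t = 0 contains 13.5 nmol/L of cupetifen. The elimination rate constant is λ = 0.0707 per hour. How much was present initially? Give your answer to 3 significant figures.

325 nmol/L

t½ = ln 2 / λ = 0.69315 / 0.0707 ≈ 9.8041 hours.
Number of half-lives elapsed: n = 45/9.8041 ≈ 4.5899.
A₀ = A × 2^n = 13.5 × 2^4.5899 = 13.5 × 24.083 ≈ 325.12 nmol/L.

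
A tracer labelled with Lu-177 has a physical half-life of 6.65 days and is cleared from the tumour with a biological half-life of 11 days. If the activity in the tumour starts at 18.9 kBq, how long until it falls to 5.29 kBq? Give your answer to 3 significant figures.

1/t_eff = 1/t_phys + 1/t_biol = 1/6.65 + 1/11 = 0.24129 per day.
t_eff = 6.65 × 11 / (6.65 + 11) ≈ 4.1445 days.
n = log₂(18.9/5.29) ≈ 1.837; t = 1.837 × 4.1445 ≈ 7.6136 days.

7.61 days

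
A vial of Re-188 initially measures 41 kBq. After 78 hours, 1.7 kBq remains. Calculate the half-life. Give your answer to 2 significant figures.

A/A₀ = 1.7/41 ≈ 0.041463.
n = log₂(24.118) ≈ 4.592 half-lives elapsed in 78 hours.
t½ = 78/4.592 ≈ 16.986 hours.

17 hours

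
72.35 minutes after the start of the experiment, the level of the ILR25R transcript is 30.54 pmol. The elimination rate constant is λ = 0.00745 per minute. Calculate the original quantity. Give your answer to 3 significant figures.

52.4 pmol

t½ = ln 2 / λ = 0.69315 / 0.00745 ≈ 93.04 minutes.
Number of half-lives elapsed: n = 72.35/93.04 ≈ 0.77762.
A₀ = A × 2^n = 30.54 × 2^0.77762 = 30.54 × 1.7143 ≈ 52.355 pmol.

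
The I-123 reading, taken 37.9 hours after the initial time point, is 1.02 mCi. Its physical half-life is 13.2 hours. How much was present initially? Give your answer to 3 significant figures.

7.46 mCi

Number of half-lives elapsed: n = 37.9/13.2 ≈ 2.8712.
A₀ = A × 2^n = 1.02 × 2^2.8712 = 1.02 × 7.3168 ≈ 7.4631 mCi.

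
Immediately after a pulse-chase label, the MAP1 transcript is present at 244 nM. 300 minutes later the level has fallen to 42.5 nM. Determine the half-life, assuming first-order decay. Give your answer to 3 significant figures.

A/A₀ = 42.5/244 ≈ 0.17418.
n = log₂(5.7412) ≈ 2.5213 half-lives elapsed in 300 minutes.
t½ = 300/2.5213 ≈ 118.98 minutes.

119 minutes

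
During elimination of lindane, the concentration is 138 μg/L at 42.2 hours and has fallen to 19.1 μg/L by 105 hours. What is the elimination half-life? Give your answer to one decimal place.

22.0 hours

Over Δt = 105 − 42.2 = 62.8 hours, the level fell by a factor of 138/19.1 ≈ 7.2251.
n = log₂(7.2251) ≈ 2.853 half-lives, so t½ = 62.8/2.853 ≈ 22.012 hours.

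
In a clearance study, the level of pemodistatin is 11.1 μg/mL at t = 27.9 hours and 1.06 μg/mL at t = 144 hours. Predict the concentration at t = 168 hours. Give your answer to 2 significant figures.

0.65 μg/mL

Over Δt = 144 − 27.9 = 116.1 hours, the level fell by a factor of 11.1/1.06 ≈ 10.472.
n = log₂(10.472) ≈ 3.3884 half-lives, so t½ = 116.1/3.3884 ≈ 34.264 hours.
From t = 144 to t = 168: 1.06 × (1/2)^((168−144)/34.264) ≈ 0.6523 μg/mL.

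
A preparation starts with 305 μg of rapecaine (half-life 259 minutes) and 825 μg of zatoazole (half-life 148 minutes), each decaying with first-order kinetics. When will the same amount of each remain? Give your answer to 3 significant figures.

496 minutes

Set 305·(1/2)^(t/259) = 825·(1/2)^(t/148).
Taking log₂: log₂(305/825) = t·(1/259 − 1/148).
log₂(0.3697) = -1.4356; 1/259 − 1/148 = -0.0028958.
t = -1.4356 / -0.0028958 ≈ 495.76 minutes.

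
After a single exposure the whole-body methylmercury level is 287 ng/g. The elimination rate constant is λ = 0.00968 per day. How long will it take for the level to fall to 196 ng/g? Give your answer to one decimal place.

39.4 days

t½ = ln 2 / λ = 0.69315 / 0.00968 ≈ 71.606 days.
Fraction remaining = 196/287 ≈ 0.68293.
n = log₂(287/196) = ln(1.4643)/ln 2 ≈ 0.5502 half-lives.
t = n × t½ = 0.5502 × 71.606 ≈ 39.397 days.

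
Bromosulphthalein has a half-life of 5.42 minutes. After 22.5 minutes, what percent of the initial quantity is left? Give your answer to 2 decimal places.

n = 22.5/5.42 ≈ 4.1513 half-lives.
Fraction remaining = (1/2)^4.1513 ≈ 0.056278, i.e. 5.6278%.

5.63%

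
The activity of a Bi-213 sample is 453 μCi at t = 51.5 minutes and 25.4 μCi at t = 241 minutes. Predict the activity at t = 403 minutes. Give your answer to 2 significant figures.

2.2 μCi

Over Δt = 241 − 51.5 = 189.5 minutes, the level fell by a factor of 453/25.4 ≈ 17.835.
n = log₂(17.835) ≈ 4.1566 half-lives, so t½ = 189.5/4.1566 ≈ 45.59 minutes.
From t = 241 to t = 403: 25.4 × (1/2)^((403−241)/45.59) ≈ 2.1635 μCi.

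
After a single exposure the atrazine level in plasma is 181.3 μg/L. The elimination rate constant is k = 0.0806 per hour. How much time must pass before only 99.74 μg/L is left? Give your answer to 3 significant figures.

t½ = ln 2 / k = 0.69315 / 0.0806 ≈ 8.5998 hours.
Fraction remaining = 99.74/181.3 ≈ 0.55014.
n = log₂(181.3/99.74) = ln(1.8177)/ln 2 ≈ 0.86213 half-lives.
t = n × t½ = 0.86213 × 8.5998 ≈ 7.4142 hours.

7.41 hours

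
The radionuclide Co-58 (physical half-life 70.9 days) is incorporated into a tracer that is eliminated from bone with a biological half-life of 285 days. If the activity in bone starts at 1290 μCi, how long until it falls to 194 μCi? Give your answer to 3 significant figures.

1/t_eff = 1/t_phys + 1/t_biol = 1/70.9 + 1/285 = 0.017613 per day.
t_eff = 70.9 × 285 / (70.9 + 285) ≈ 56.776 days.
n = log₂(1290/194) ≈ 2.7332; t = 2.7332 × 56.776 ≈ 155.18 days.

155 days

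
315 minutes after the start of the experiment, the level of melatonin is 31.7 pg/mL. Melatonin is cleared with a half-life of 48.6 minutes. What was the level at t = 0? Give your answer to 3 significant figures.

Number of half-lives elapsed: n = 315/48.6 ≈ 6.4815.
A₀ = A × 2^n = 31.7 × 2^6.4815 = 31.7 × 89.355 ≈ 2832.6 pg/mL.

2830 pg/mL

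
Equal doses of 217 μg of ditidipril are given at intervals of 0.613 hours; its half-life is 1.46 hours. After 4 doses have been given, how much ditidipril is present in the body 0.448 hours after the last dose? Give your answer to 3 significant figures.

478 μg

The 4 doses were given 2.287, 1.674, 1.061, 0.448 hours ago.
Total = 217·(1/2)^(2.287/1.46) + 217·(1/2)^(1.674/1.46) + 217·(1/2)^(1.061/1.46) + 217·(1/2)^(0.448/1.46)
      = 73.268 + 98.018 + 131.13 + 175.42 ≈ 477.84 μg.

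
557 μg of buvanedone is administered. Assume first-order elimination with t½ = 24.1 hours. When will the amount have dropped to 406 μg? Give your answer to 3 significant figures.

11.0 hours

Fraction remaining = 406/557 ≈ 0.7289.
n = log₂(557/406) = ln(1.3719)/ln 2 ≈ 0.4562 half-lives.
t = n × t½ = 0.4562 × 24.1 ≈ 10.994 hours.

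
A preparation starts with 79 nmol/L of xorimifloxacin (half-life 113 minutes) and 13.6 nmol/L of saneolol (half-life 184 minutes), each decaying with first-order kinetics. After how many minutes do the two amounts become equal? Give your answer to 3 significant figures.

743 minutes

Set 79·(1/2)^(t/113) = 13.6·(1/2)^(t/184).
Taking log₂: log₂(79/13.6) = t·(1/113 − 1/184).
log₂(5.8088) = 2.5382; 1/113 − 1/184 = 0.0034148.
t = 2.5382 / 0.0034148 ≈ 743.31 minutes.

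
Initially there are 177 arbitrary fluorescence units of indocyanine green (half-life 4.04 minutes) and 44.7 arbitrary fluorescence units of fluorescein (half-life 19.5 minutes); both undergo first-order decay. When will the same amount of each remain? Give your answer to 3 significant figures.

10.1 minutes

Set 177·(1/2)^(t/4.04) = 44.7·(1/2)^(t/19.5).
Taking log₂: log₂(177/44.7) = t·(1/4.04 − 1/19.5).
log₂(3.9597) = 1.9854; 1/4.04 − 1/19.5 = 0.19624.
t = 1.9854 / 0.19624 ≈ 10.117 minutes.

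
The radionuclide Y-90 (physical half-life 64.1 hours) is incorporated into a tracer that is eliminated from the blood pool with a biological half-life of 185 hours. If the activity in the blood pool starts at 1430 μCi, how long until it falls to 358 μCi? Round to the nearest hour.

1/t_eff = 1/t_phys + 1/t_biol = 1/64.1 + 1/185 = 0.021006 per hour.
t_eff = 64.1 × 185 / (64.1 + 185) ≈ 47.605 hours.
n = log₂(1430/358) ≈ 1.998; t = 1.998 × 47.605 ≈ 95.115 hours.

95 hours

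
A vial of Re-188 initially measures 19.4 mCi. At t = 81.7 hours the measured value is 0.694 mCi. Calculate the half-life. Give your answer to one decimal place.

17.0 hours

A/A₀ = 0.694/19.4 ≈ 0.035773.
n = log₂(27.954) ≈ 4.805 half-lives elapsed in 81.7 hours.
t½ = 81.7/4.805 ≈ 17.003 hours.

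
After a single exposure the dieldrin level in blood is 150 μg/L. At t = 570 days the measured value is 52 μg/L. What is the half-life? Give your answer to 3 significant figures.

373 days

A/A₀ = 52/150 ≈ 0.34667.
n = log₂(2.8846) ≈ 1.5284 half-lives elapsed in 570 days.
t½ = 570/1.5284 ≈ 372.94 days.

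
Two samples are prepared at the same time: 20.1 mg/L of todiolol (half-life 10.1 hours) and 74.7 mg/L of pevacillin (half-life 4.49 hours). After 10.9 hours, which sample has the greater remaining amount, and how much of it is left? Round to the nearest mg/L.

pevacillin, 14 mg/L

todiolol: 20.1 × (1/2)^1.0792 ≈ 9.5131 mg/L.
pevacillin: 74.7 × (1/2)^2.4276 ≈ 13.885 mg/L.
Pevacillin has more remaining, at ≈ 13.885 mg/L.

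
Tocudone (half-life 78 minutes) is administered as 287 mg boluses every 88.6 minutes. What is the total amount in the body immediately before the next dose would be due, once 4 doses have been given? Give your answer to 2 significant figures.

The 4 doses were given 354.4, 265.8, 177.2, 88.6 minutes ago.
Total = 287·(1/2)^(354.4/78) + 287·(1/2)^(265.8/78) + 287·(1/2)^(177.2/78) + 287·(1/2)^(88.6/78)
      = 12.306 + 27.044 + 59.43 + 130.6 ≈ 229.38 mg.

230 mg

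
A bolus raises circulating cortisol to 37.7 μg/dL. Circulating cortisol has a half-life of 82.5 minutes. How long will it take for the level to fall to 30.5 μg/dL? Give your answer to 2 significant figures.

25 minutes

Fraction remaining = 30.5/37.7 ≈ 0.80902.
n = log₂(37.7/30.5) = ln(1.2361)/ln 2 ≈ 0.30576 half-lives.
t = n × t½ = 0.30576 × 82.5 ≈ 25.225 minutes.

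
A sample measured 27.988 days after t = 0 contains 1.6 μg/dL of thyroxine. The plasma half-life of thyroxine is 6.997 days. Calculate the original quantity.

Number of half-lives elapsed: n = 27.988/6.997 ≈ 4.
A₀ = A × 2^n = 1.6 × 2^4 = 1.6 × 16 ≈ 25.6 μg/dL.

25.6 μg/dL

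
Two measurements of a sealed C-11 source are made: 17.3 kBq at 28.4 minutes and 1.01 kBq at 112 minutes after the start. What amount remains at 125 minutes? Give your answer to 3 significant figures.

Over Δt = 112 − 28.4 = 83.6 minutes, the level fell by a factor of 17.3/1.01 ≈ 17.129.
n = log₂(17.129) ≈ 4.0983 half-lives, so t½ = 83.6/4.0983 ≈ 20.398 minutes.
From t = 112 to t = 125: 1.01 × (1/2)^((125−112)/20.398) ≈ 0.64934 kBq.

0.649 kBq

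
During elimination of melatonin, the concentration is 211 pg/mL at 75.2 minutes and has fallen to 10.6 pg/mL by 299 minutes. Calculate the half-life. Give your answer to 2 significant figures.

Over Δt = 299 − 75.2 = 223.8 minutes, the level fell by a factor of 211/10.6 ≈ 19.906.
n = log₂(19.906) ≈ 4.3151 half-lives, so t½ = 223.8/4.3151 ≈ 51.864 minutes.

52 minutes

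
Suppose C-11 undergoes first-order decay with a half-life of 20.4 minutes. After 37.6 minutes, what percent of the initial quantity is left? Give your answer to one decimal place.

n = 37.6/20.4 ≈ 1.8431 half-lives.
Fraction remaining = (1/2)^1.8431 ≈ 0.27872, i.e. 27.872%.

27.9%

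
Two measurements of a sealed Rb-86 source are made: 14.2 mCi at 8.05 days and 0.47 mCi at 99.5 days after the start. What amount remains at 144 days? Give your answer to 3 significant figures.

0.0895 mCi

Over Δt = 99.5 − 8.05 = 91.45 days, the level fell by a factor of 14.2/0.47 ≈ 30.213.
n = log₂(30.213) ≈ 4.9171 half-lives, so t½ = 91.45/4.9171 ≈ 18.598 days.
From t = 99.5 to t = 144: 0.47 × (1/2)^((144−99.5)/18.598) ≈ 0.089501 mCi.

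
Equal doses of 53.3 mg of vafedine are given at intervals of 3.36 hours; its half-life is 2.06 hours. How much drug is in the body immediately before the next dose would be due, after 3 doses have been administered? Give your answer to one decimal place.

24.6 mg

The 3 doses were given 10.08, 6.72, 3.36 hours ago.
Total = 53.3·(1/2)^(10.08/2.06) + 53.3·(1/2)^(6.72/2.06) + 53.3·(1/2)^(3.36/2.06)
      = 1.7936 + 5.5555 + 17.208 ≈ 24.557 mg.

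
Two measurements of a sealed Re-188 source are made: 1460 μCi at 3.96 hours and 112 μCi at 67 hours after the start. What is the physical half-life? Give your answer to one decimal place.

Over Δt = 67 − 3.96 = 63.04 hours, the level fell by a factor of 1460/112 ≈ 13.036.
n = log₂(13.036) ≈ 3.7044 half-lives, so t½ = 63.04/3.7044 ≈ 17.018 hours.

17.0 hours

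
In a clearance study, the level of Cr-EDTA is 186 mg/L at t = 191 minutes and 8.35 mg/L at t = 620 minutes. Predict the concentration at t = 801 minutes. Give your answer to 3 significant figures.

Over Δt = 620 − 191 = 429 minutes, the level fell by a factor of 186/8.35 ≈ 22.275.
n = log₂(22.275) ≈ 4.4774 half-lives, so t½ = 429/4.4774 ≈ 95.815 minutes.
From t = 620 to t = 801: 8.35 × (1/2)^((801−620)/95.815) ≈ 2.2544 mg/L.

2.25 mg/L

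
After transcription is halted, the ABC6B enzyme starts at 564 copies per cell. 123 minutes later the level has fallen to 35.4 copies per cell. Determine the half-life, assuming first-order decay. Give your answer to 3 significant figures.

A/A₀ = 35.4/564 ≈ 0.062766.
n = log₂(15.932) ≈ 3.9939 half-lives elapsed in 123 minutes.
t½ = 123/3.9939 ≈ 30.797 minutes.

30.8 minutes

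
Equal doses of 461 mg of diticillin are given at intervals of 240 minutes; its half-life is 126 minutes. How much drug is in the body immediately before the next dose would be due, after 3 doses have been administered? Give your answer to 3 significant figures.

165 mg

The 3 doses were given 720, 480, 240 minutes ago.
Total = 461·(1/2)^(720/126) + 461·(1/2)^(480/126) + 461·(1/2)^(240/126)
      = 8.7807 + 32.879 + 123.11 ≈ 164.77 mg.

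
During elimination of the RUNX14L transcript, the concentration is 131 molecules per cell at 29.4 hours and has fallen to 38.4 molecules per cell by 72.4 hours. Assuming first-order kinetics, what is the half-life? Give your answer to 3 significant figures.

Over Δt = 72.4 − 29.4 = 43 hours, the level fell by a factor of 131/38.4 ≈ 3.4115.
n = log₂(3.4115) ≈ 1.7704 half-lives, so t½ = 43/1.7704 ≈ 24.288 hours.

24.3 hours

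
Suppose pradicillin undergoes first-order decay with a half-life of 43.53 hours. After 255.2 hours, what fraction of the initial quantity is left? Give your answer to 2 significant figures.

n = 255.2/43.53 ≈ 5.8626 half-lives.
Fraction remaining = (1/2)^5.8626 ≈ 0.017186.

0.017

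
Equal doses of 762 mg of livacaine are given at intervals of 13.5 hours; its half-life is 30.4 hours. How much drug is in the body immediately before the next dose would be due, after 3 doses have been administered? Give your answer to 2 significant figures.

1300 mg

The 3 doses were given 40.5, 27, 13.5 hours ago.
Total = 762·(1/2)^(40.5/30.4) + 762·(1/2)^(27/30.4) + 762·(1/2)^(13.5/30.4)
      = 302.63 + 411.71 + 560.11 ≈ 1274.5 mg.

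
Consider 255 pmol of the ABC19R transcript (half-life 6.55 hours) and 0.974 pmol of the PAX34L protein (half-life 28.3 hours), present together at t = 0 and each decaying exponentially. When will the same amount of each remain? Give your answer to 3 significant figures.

Set 255·(1/2)^(t/6.55) = 0.974·(1/2)^(t/28.3).
Taking log₂: log₂(255/0.974) = t·(1/6.55 − 1/28.3).
log₂(261.81) = 8.0324; 1/6.55 − 1/28.3 = 0.11734.
t = 8.0324 / 0.11734 ≈ 68.456 hours.

68.5 hours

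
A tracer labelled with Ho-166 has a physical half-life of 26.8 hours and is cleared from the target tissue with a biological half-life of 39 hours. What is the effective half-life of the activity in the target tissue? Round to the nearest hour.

1/t_eff = 1/t_phys + 1/t_biol = 1/26.8 + 1/39 = 0.062954 per hour.
t_eff = 26.8 × 39 / (26.8 + 39) ≈ 15.884 hours.

16 hours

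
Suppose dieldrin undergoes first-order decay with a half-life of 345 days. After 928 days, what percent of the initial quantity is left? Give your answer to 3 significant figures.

n = 928/345 ≈ 2.6899 half-lives.
Fraction remaining = (1/2)^2.6899 ≈ 0.15498, i.e. 15.498%.

15.5%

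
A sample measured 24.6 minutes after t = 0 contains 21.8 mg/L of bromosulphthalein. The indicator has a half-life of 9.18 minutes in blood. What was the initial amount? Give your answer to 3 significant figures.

140 mg/L

Number of half-lives elapsed: n = 24.6/9.18 ≈ 2.6797.
A₀ = A × 2^n = 21.8 × 2^2.6797 = 21.8 × 6.4074 ≈ 139.68 mg/L.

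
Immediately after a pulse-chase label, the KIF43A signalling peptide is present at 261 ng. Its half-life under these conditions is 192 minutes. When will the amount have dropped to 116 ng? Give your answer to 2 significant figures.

220 minutes

Fraction remaining = 116/261 ≈ 0.44444.
n = log₂(261/116) = ln(2.25)/ln 2 ≈ 1.1699 half-lives.
t = n × t½ = 1.1699 × 192 ≈ 224.63 minutes.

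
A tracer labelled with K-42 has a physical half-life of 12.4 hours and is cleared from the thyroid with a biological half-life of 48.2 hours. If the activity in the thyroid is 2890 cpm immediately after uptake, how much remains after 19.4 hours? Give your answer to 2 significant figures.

740 cpm

1/t_eff = 1/t_phys + 1/t_biol = 1/12.4 + 1/48.2 = 0.10139 per hour.
t_eff = 12.4 × 48.2 / (12.4 + 48.2) ≈ 9.8627 hours.
Remaining = 2890 × (1/2)^(19.4/9.8627) = 2890 × (1/2)^1.967 ≈ 739.21 cpm.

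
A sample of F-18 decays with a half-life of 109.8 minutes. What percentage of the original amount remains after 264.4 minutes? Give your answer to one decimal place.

n = 264.4/109.8 ≈ 2.408 half-lives.
Fraction remaining = (1/2)^2.408 ≈ 0.18841, i.e. 18.841%.

18.8%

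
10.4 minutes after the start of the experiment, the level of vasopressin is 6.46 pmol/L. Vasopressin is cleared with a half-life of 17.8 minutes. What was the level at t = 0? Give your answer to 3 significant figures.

9.69 pmol/L

Number of half-lives elapsed: n = 10.4/17.8 ≈ 0.58427.
A₀ = A × 2^n = 6.46 × 2^0.58427 = 6.46 × 1.4993 ≈ 9.6853 pmol/L.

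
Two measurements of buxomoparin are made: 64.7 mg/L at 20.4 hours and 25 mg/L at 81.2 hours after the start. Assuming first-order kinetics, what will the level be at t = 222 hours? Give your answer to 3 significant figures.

2.76 mg/L

Over Δt = 81.2 − 20.4 = 60.8 hours, the level fell by a factor of 64.7/25 ≈ 2.588.
n = log₂(2.588) ≈ 1.3718 half-lives, so t½ = 60.8/1.3718 ≈ 44.32 hours.
From t = 81.2 to t = 222: 25 × (1/2)^((222−81.2)/44.32) ≈ 2.7644 mg/L.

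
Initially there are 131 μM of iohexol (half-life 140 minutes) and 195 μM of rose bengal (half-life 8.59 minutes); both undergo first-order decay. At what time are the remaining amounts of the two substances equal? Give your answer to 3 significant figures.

Set 131·(1/2)^(t/140) = 195·(1/2)^(t/8.59).
Taking log₂: log₂(131/195) = t·(1/140 − 1/8.59).
log₂(0.67179) = -0.57391; 1/140 − 1/8.59 = -0.10927.
t = -0.57391 / -0.10927 ≈ 5.2521 minutes.

5.25 minutes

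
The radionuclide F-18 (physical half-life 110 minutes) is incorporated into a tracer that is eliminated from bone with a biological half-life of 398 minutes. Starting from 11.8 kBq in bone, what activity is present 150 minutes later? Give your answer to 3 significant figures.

1/t_eff = 1/t_phys + 1/t_biol = 1/110 + 1/398 = 0.011603 per minute.
t_eff = 110 × 398 / (110 + 398) ≈ 86.181 minutes.
Remaining = 11.8 × (1/2)^(150/86.181) = 11.8 × (1/2)^1.7405 ≈ 3.5313 kBq.

3.53 kBq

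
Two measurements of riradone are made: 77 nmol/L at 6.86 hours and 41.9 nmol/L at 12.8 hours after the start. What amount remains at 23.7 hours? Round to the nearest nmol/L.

Over Δt = 12.8 − 6.86 = 5.94 hours, the level fell by a factor of 77/41.9 ≈ 1.8377.
n = log₂(1.8377) ≈ 0.87791 half-lives, so t½ = 5.94/0.87791 ≈ 6.7661 hours.
From t = 12.8 to t = 23.7: 41.9 × (1/2)^((23.7−12.8)/6.7661) ≈ 13.717 nmol/L.

14 nmol/L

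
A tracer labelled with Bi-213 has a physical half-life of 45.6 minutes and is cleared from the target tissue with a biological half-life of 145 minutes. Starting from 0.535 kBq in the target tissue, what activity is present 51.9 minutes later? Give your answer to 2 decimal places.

0.19 kBq

1/t_eff = 1/t_phys + 1/t_biol = 1/45.6 + 1/145 = 0.028826 per minute.
t_eff = 45.6 × 145 / (45.6 + 145) ≈ 34.69 minutes.
Remaining = 0.535 × (1/2)^(51.9/34.69) = 0.535 × (1/2)^1.4961 ≈ 0.18966 kBq.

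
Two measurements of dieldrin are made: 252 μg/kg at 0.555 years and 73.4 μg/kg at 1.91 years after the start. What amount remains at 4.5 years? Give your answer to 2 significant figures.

6.9 μg/kg

Over Δt = 1.91 − 0.555 = 1.355 years, the level fell by a factor of 252/73.4 ≈ 3.4332.
n = log₂(3.4332) ≈ 1.7796 half-lives, so t½ = 1.355/1.7796 ≈ 0.76142 years.
From t = 1.91 to t = 4.5: 73.4 × (1/2)^((4.5−1.91)/0.76142) ≈ 6.9459 μg/kg.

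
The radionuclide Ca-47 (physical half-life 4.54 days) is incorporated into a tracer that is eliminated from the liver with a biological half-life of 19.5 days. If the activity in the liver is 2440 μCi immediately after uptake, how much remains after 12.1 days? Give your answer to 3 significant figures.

1/t_eff = 1/t_phys + 1/t_biol = 1/4.54 + 1/19.5 = 0.27155 per day.
t_eff = 4.54 × 19.5 / (4.54 + 19.5) ≈ 3.6826 days.
Remaining = 2440 × (1/2)^(12.1/3.6826) = 2440 × (1/2)^3.2857 ≈ 250.2 μCi.

250 μCi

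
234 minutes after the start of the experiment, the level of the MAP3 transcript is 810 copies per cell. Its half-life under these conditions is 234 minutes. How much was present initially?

Number of half-lives elapsed: n = 234/234 ≈ 1.
A₀ = A × 2^n = 810 × 2^1 = 810 × 2 ≈ 1620 copies per cell.

1620 copies per cell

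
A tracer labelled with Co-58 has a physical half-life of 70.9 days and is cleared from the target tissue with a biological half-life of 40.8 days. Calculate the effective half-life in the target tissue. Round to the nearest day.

1/t_eff = 1/t_phys + 1/t_biol = 1/70.9 + 1/40.8 = 0.038614 per day.
t_eff = 70.9 × 40.8 / (70.9 + 40.8) ≈ 25.897 days.

26 days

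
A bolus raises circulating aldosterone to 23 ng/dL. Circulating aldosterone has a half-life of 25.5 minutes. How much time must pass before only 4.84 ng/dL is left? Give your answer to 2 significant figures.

Fraction remaining = 4.84/23 ≈ 0.21043.
n = log₂(23/4.84) = ln(4.7521)/ln 2 ≈ 2.2486 half-lives.
t = n × t½ = 2.2486 × 25.5 ≈ 57.338 minutes.

57 minutes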